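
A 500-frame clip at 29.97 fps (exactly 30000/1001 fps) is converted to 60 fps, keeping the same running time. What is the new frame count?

1001 frames

Target frames = source frames × (target rate / source rate) = 500 × (60)/(30000/1001) = 500 × 1001/500 = 1001.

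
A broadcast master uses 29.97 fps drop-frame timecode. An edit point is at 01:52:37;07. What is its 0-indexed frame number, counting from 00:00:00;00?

202515

Complete 10-minute blocks: 11, each 17982 frames → 197802.
Remaining 2 whole minutes in the current block: 1800 + 1 × 1798 = 3598 frames.
Within the current minute: 37 × 30 + 7 − 2 = 1115 (labels ;00/;01 skipped at this minute). Total = 197802 + 3598 + 1115 = 202515.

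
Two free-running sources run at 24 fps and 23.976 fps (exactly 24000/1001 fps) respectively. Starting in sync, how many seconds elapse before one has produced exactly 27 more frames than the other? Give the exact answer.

1126.125 seconds

The gap grows by |24000/1001 − 24| = 24/1001 frames per second.
Time for a 27-frame gap: 27 ÷ (24/1001) = 1126.125 s.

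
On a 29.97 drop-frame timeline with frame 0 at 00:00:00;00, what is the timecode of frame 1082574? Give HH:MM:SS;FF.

10:02:01;28

Each 10-minute DF block holds 10 × 60 × 30 − 9 × 2 = 17982 frames. 1082574 ÷ 17982 → 60 full blocks, remainder 3654.
Within the partial block the first minute is 1800 frames and each further minute 1798, so 2 further minute boundaries passed. Total skipped labels = 18 × 60 + 2 × 2 = 1084.
Non-drop label index = 1082574 + 1084 = 1083658; at 30 labels/s that is 10:02:01:28, i.e. DF 10:02:01;28.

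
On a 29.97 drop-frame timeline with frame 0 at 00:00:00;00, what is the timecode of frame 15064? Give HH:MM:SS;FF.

Ten DF minutes hold 17982 frames, so frame 15064 lies in block 0 (frames 0–17981) with 15064 frames into that block.
The block's first minute is 1800 frames and the rest 1798 each; 15064 frames reaches minute 8, so 0 × 18 + 8 × 2 = 16 labels have been skipped so far.
Adding those back, label number 15064 + 16 = 15080 at 30 labels/s is 502 s + 20 f = 0 h 8 min 22 s frame 20, i.e. 00:08:22;20.

00:08:22;20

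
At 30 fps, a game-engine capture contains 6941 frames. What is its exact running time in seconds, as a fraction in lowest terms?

6941/30 seconds

Running time = 6941 ÷ (30) = 6941 × 1/30 = 6941/30 s.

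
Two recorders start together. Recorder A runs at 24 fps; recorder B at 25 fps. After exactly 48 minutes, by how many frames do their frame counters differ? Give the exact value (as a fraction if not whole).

48 min = 2880 s.
A emits 24 × 2880 = 69120 frames; B emits 25 × 2880 = 72000.
Difference = 2880 frames; B is ahead of A.

2880 frames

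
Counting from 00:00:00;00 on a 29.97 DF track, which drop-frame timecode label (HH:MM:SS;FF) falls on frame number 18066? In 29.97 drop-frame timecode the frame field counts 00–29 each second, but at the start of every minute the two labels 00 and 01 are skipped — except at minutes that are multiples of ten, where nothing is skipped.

Ten DF minutes hold 17982 frames, so frame 18066 lies in block 1 (frames 17982–35963) with 84 frames into that block.
The block's first minute is 1800 frames and the rest 1798 each; 84 frames reaches minute 0, so 1 × 18 + 0 × 2 = 18 labels have been skipped so far.
Adding those back, label number 18066 + 18 = 18084 at 30 labels/s is 602 s + 24 f = 0 h 10 min 2 s frame 24, i.e. 00:10:02;24.

00:10:02;24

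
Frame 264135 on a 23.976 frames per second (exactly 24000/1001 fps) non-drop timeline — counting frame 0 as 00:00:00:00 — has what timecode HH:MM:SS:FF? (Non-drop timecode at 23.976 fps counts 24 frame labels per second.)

264135 ÷ 24 = 11005 full seconds, remainder 15 frames.
11005 s = 3 h 3 min 25 s.
Timecode: 03:03:25:15.

03:03:25:15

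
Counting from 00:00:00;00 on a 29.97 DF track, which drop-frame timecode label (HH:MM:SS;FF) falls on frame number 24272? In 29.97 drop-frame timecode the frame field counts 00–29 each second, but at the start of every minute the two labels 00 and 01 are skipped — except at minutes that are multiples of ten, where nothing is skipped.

00:13:29;26

Ten DF minutes hold 17982 frames, so frame 24272 lies in block 1 (frames 17982–35963) with 6290 frames into that block.
The block's first minute is 1800 frames and the rest 1798 each; 6290 frames reaches minute 3, so 1 × 18 + 3 × 2 = 24 labels have been skipped so far.
Adding those back, label number 24272 + 24 = 24296 at 30 labels/s is 809 s + 26 f = 0 h 13 min 29 s frame 26, i.e. 00:13:29;26.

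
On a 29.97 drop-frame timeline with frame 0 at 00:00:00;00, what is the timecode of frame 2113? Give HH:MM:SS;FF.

00:01:10;15

Ten DF minutes hold 17982 frames, so frame 2113 lies in block 0 (frames 0–17981) with 2113 frames into that block.
The block's first minute is 1800 frames and the rest 1798 each; 2113 frames reaches minute 1, so 0 × 18 + 1 × 2 = 2 labels have been skipped so far.
Adding those back, label number 2113 + 2 = 2115 at 30 labels/s is 70 s + 15 f = 0 h 1 min 10 s frame 15, i.e. 00:01:10;15.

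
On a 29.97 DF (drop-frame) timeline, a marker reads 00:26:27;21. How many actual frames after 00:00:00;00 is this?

Complete 10-minute blocks: 2, each 17982 frames → 35964.
Remaining 6 whole minutes in the current block: 1800 + 5 × 1798 = 10790 frames.
Within the current minute: 27 × 30 + 21 − 2 = 829 (labels ;00/;01 skipped at this minute). Total = 35964 + 10790 + 829 = 47583.

47583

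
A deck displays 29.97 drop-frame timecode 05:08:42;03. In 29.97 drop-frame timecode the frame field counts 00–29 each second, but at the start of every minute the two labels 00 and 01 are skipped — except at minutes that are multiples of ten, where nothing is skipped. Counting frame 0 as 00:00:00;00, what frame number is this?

555107

As if non-drop at 30 labels/s: (5 × 3600 + 8 × 60 + 42) × 30 + 3 = 555663.
Minute boundaries passed: 308; those not divisible by 10: 308 − 30 = 278; dropped labels = 2 × 278 = 556.
Actual frame index = 555663 − 556 = 555107.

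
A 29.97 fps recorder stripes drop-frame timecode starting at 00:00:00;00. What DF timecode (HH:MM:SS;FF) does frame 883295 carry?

Ten DF minutes hold 17982 frames, so frame 883295 lies in block 49 (frames 881118–899099) with 2177 frames into that block.
The block's first minute is 1800 frames and the rest 1798 each; 2177 frames reaches minute 1, so 49 × 18 + 1 × 2 = 884 labels have been skipped so far.
Adding those back, label number 883295 + 884 = 884179 at 30 labels/s is 29472 s + 19 f = 8 h 11 min 12 s frame 19, i.e. 08:11:12;19.

08:11:12;19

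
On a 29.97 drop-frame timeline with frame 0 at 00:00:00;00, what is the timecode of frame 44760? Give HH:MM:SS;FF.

Ten DF minutes hold 17982 frames, so frame 44760 lies in block 2 (frames 35964–53945) with 8796 frames into that block.
The block's first minute is 1800 frames and the rest 1798 each; 8796 frames reaches minute 4, so 2 × 18 + 4 × 2 = 44 labels have been skipped so far.
Adding those back, label number 44760 + 44 = 44804 at 30 labels/s is 1493 s + 14 f = 0 h 24 min 53 s frame 14, i.e. 00:24:53;14.

00:24:53;14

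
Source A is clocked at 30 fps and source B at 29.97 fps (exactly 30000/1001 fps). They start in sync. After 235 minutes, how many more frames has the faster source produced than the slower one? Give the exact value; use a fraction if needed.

423000/1001 frames

235 min = 14100 s.
A emits 30 × 14100 = 423000 frames; B emits 30000/1001 × 14100 = 423000000/1001.
Difference = 423000/1001 frames (≈ 422.5774); B is behind A.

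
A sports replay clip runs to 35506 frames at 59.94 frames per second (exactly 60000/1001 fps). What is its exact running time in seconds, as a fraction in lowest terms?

Running time = 35506 ÷ (60000/1001) = 35506 × 1001/60000 = 17770753/30000 s.

17770753/30000 seconds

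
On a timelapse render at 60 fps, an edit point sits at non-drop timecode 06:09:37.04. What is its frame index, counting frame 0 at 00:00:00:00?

1330624

Total seconds to the label: (6 × 3600 + 9 × 60 + 37) = 22177.
Frame index = 22177 × 60 + 4 = 1330624.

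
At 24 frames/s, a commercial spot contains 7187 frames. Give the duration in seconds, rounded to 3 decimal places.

299.458 seconds

Running time = 7187 × 1/24 = 7187/24 s ≈ 299.458 s.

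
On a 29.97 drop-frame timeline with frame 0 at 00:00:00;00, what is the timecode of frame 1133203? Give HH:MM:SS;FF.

Ten DF minutes hold 17982 frames, so frame 1133203 lies in block 63 (frames 1132866–1150847) with 337 frames into that block.
The block's first minute is 1800 frames and the rest 1798 each; 337 frames reaches minute 0, so 63 × 18 + 0 × 2 = 1134 labels have been skipped so far.
Adding those back, label number 1133203 + 1134 = 1134337 at 30 labels/s is 37811 s + 7 f = 10 h 30 min 11 s frame 7, i.e. 10:30:11;07.

10:30:11;07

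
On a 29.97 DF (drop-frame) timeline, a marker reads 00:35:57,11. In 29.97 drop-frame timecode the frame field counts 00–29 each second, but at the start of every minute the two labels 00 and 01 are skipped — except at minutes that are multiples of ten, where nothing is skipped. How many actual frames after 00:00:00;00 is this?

Complete 10-minute blocks: 3, each 17982 frames → 53946.
Remaining 5 whole minutes in the current block: 1800 + 4 × 1798 = 8992 frames.
Within the current minute: 57 × 30 + 11 − 2 = 1719 (labels ;00/;01 skipped at this minute). Total = 53946 + 8992 + 1719 = 64657.

64657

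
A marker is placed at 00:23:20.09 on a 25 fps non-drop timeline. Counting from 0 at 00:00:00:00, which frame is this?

Total seconds to the label: (0 × 3600 + 23 × 60 + 20) = 1400.
Frame index = 1400 × 25 + 9 = 35009.

35009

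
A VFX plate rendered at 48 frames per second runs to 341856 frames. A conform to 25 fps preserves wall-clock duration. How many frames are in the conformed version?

Target frames = source frames × (target rate / source rate) = 341856 × (25)/(48) = 341856 × 25/48 = 178050.

178050 frames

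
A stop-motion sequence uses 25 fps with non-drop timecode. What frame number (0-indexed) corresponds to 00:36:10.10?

Total seconds to the label: (0 × 3600 + 36 × 60 + 10) = 2170.
Frame index = 2170 × 25 + 10 = 54260.

frame 54260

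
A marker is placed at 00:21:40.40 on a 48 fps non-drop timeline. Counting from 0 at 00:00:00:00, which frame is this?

Total seconds to the label: (0 × 3600 + 21 × 60 + 40) = 1300.
Frame index = 1300 × 48 + 40 = 62440.

62440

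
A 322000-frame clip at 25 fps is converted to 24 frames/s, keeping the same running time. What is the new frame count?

Target frames = source frames × (target rate / source rate) = 322000 × (24)/(25) = 322000 × 24/25 = 309120.

309120 frames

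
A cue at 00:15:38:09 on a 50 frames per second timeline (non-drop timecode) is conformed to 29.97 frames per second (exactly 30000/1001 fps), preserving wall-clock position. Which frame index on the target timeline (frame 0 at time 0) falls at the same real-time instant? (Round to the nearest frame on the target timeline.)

Source frame index: (0×3600 + 15×60 + 38) × 50 + 9 = 46909.
Real time: 46909 / (50) = 46909/50 s.
Target frame: (46909/50) × (30000/1001) = 28145400/1001 ≈ 28117.283 → 28117.

frame 28117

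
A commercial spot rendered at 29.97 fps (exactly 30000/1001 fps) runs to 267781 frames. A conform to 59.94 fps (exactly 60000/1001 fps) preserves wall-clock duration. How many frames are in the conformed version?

Frames at target rate = 267781 × (60000/1001) / (30000/1001) = 535562.

535562 frames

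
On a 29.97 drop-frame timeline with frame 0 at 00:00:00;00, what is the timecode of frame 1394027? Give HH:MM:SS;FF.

12:55:14;03

Each 10-minute DF block holds 10 × 60 × 30 − 9 × 2 = 17982 frames. 1394027 ÷ 17982 → 77 full blocks, remainder 9413.
Within the partial block the first minute is 1800 frames and each further minute 1798, so 5 further minute boundaries passed. Total skipped labels = 18 × 77 + 2 × 5 = 1396.
Non-drop label index = 1394027 + 1396 = 1395423; at 30 labels/s that is 12:55:14:03, i.e. DF 12:55:14;03.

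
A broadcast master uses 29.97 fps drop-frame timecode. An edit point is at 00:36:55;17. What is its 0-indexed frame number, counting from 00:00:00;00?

As if non-drop at 30 labels/s: (0 × 3600 + 36 × 60 + 55) × 30 + 17 = 66467.
Minute boundaries passed: 36; those not divisible by 10: 36 − 3 = 33; dropped labels = 2 × 33 = 66.
Actual frame index = 66467 − 66 = 66401.

66401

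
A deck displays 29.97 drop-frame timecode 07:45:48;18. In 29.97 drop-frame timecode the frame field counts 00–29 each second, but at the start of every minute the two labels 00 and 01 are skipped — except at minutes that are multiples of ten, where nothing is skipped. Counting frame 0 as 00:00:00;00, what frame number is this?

As if non-drop at 30 labels/s: (7 × 3600 + 45 × 60 + 48) × 30 + 18 = 838458.
Minute boundaries passed: 465; those not divisible by 10: 465 − 46 = 419; dropped labels = 2 × 419 = 838.
Actual frame index = 838458 − 838 = 837620.

837620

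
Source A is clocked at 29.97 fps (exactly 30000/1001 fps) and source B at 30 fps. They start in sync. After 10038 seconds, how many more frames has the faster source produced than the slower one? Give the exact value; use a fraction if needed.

43020/143 frames

A emits 30000/1001 × 10038 = 43020000/143 frames; B emits 30 × 10038 = 301140.
Difference = 43020/143 frames (≈ 300.8392); B is ahead of A.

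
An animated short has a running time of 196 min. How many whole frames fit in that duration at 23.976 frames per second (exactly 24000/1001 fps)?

196 min = 11760 s.
Frames = 11760 × 24000/1001 = 40320000/143 ≈ 281958.0420.
Complete frames: 281958.

281958 frames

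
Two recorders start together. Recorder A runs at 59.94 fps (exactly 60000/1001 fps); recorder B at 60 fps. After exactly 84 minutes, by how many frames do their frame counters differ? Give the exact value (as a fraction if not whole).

84 min = 5040 s.
A emits 60000/1001 × 5040 = 43200000/143 frames; B emits 60 × 5040 = 302400.
Difference = 43200/143 frames (≈ 302.0979); B is ahead of A.

43200/143 frames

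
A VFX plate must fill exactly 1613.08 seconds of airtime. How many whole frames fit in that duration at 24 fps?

Frames = 1613.08 × 24 = 967848/25 ≈ 38713.9200.
Complete frames: 38713.

38713 frames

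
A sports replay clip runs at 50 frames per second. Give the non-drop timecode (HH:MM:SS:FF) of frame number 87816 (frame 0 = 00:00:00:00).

87816 ÷ 50 = 1756 full seconds, remainder 16 frames.
1756 s = 0 h 29 min 16 s.
Timecode: 00:29:16:16.

00:29:16:16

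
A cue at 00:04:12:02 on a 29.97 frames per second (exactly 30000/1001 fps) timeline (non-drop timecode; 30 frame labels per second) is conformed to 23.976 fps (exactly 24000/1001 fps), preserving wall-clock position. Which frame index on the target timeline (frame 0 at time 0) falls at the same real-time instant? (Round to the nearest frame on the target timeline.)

Source frame index: (0×3600 + 4×60 + 12) × 30 + 2 = 7562.
Real time: 7562 / (30000/1001) = 3784781/15000 s.
Target frame: (3784781/15000) × (24000/1001) = 30248/5 ≈ 6049.600 → 6050.

frame 6050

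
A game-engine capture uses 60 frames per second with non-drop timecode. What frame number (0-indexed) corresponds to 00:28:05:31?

101131

Total seconds to the label: (0 × 3600 + 28 × 60 + 5) = 1685.
Frame index = 1685 × 60 + 31 = 101131.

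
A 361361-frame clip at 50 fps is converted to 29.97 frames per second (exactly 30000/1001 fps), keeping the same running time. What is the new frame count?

Target frames = source frames × (target rate / source rate) = 361361 × (30000/1001)/(50) = 361361 × 600/1001 = 216600.

216600 frames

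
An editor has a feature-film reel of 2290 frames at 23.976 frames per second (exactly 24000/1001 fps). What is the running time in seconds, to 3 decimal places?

95.512 seconds

Running time = 2290 × 1001/24000 = 229229/2400 s ≈ 95.512 s.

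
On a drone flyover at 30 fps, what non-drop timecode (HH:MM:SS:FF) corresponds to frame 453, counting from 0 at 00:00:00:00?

00:00:15:03

453 ÷ 30 = 15 full seconds, remainder 3 frames.
15 s = 0 h 0 min 15 s.
Timecode: 00:00:15:03.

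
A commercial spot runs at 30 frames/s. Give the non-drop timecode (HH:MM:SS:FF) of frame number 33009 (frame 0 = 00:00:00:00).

00:18:20:09

33009 ÷ 30 = 1100 full seconds, remainder 9 frames.
1100 s = 0 h 18 min 20 s.
Timecode: 00:18:20:09.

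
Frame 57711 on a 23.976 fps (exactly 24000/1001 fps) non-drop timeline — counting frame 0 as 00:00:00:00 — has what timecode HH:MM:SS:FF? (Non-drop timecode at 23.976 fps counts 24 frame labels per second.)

57711 ÷ 24 = 2404 full seconds, remainder 15 frames.
2404 s = 0 h 40 min 4 s.
Timecode: 00:40:04:15.

00:40:04:15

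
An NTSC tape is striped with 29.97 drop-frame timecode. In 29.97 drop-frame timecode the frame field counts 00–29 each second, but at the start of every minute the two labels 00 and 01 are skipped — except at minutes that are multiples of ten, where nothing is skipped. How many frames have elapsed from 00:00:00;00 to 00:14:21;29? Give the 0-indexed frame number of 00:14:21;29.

Complete 10-minute blocks: 1, each 17982 frames → 17982.
Remaining 4 whole minutes in the current block: 1800 + 3 × 1798 = 7194 frames.
Within the current minute: 21 × 30 + 29 − 2 = 657 (labels ;00/;01 skipped at this minute). Total = 17982 + 7194 + 657 = 25833.

25833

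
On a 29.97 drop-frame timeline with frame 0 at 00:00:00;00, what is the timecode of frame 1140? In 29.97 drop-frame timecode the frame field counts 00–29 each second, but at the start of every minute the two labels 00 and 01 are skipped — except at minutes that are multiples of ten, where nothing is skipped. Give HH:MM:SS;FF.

00:00:38;00

Ten DF minutes hold 17982 frames, so frame 1140 lies in block 0 (frames 0–17981) with 1140 frames into that block.
The block's first minute is 1800 frames and the rest 1798 each; 1140 frames reaches minute 0, so 0 × 18 + 0 × 2 = 0 labels have been skipped so far.
Adding those back, label number 1140 + 0 = 1140 at 30 labels/s is 38 s + 0 f = 0 h 0 min 38 s frame 0, i.e. 00:00:38;00.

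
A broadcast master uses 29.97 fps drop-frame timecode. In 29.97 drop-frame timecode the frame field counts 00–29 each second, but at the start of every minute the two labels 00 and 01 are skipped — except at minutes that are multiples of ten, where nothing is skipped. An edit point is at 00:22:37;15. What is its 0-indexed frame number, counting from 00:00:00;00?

As if non-drop at 30 labels/s: (0 × 3600 + 22 × 60 + 37) × 30 + 15 = 40725.
Minute boundaries passed: 22; those not divisible by 10: 22 − 2 = 20; dropped labels = 2 × 20 = 40.
Actual frame index = 40725 − 40 = 40685.

40685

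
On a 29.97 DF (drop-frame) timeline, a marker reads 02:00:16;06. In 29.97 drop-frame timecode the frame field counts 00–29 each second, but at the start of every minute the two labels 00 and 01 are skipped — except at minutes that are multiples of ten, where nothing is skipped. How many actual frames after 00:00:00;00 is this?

216270

Complete 10-minute blocks: 12, each 17982 frames → 215784.
Remaining 0 whole minutes in the current block: 0 frames.
Within the current minute: 16 × 30 + 6 = 486. Total = 215784 + 0 + 486 = 216270.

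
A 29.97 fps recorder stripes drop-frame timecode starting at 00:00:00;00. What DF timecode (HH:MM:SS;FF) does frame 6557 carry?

00:03:38;23

Ten DF minutes hold 17982 frames, so frame 6557 lies in block 0 (frames 0–17981) with 6557 frames into that block.
The block's first minute is 1800 frames and the rest 1798 each; 6557 frames reaches minute 3, so 0 × 18 + 3 × 2 = 6 labels have been skipped so far.
Adding those back, label number 6557 + 6 = 6563 at 30 labels/s is 218 s + 23 f = 0 h 3 min 38 s frame 23, i.e. 00:03:38;23.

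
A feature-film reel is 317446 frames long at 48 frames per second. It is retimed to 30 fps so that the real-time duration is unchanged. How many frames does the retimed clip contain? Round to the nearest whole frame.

Frames at target rate = 317446 × (30) / (48) = 793615/4 ≈ 198403.750.
Nearest whole frame: 198404.

198404 frames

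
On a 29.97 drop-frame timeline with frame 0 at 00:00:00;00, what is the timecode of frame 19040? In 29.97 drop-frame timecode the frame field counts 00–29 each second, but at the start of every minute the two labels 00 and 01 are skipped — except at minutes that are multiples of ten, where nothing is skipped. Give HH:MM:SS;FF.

Each 10-minute DF block holds 10 × 60 × 30 − 9 × 2 = 17982 frames. 19040 ÷ 17982 → 1 full block, remainder 1058.
Within the partial block the first minute is 1800 frames and each further minute 1798, so 0 further minute boundaries passed. Total skipped labels = 18 × 1 + 2 × 0 = 18.
Non-drop label index = 19040 + 18 = 19058; at 30 labels/s that is 00:10:35:08, i.e. DF 00:10:35;08.

00:10:35;08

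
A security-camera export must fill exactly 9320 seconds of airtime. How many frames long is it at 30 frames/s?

279600 frames

Frames = 9320 × 30 = 279600.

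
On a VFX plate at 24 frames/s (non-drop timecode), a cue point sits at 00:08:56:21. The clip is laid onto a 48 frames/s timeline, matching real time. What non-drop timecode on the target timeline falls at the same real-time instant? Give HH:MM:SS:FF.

00:08:56:42

Source frame index: (0×3600 + 8×60 + 56) × 24 + 21 = 12885.
Real time: 12885 / (24) = 4295/8 s.
Target frame: (4295/8) × (48) = 25770.
At 48 labels/s: frame 25770 → 00:08:56:42.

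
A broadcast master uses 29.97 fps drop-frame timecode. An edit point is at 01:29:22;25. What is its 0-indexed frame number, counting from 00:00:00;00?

As if non-drop at 30 labels/s: (1 × 3600 + 29 × 60 + 22) × 30 + 25 = 160885.
Minute boundaries passed: 89; those not divisible by 10: 89 − 8 = 81; dropped labels = 2 × 81 = 162.
Actual frame index = 160885 − 162 = 160723.

160723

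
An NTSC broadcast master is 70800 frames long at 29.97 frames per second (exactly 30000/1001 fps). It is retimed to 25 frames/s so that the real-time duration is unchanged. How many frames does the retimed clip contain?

59059 frames

Target frames = source frames × (target rate / source rate) = 70800 × (25)/(30000/1001) = 70800 × 1001/1200 = 59059.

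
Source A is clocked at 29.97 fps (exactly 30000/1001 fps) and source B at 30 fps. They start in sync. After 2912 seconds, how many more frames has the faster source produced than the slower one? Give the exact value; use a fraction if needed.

A emits 30000/1001 × 2912 = 960000/11 frames; B emits 30 × 2912 = 87360.
Difference = 960/11 frames (≈ 87.2727); B is ahead of A.

960/11 frames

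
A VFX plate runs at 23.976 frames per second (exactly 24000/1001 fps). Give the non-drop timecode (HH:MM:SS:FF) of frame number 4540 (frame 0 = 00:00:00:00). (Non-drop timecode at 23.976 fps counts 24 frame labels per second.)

4540 ÷ 24 = 189 full seconds, remainder 4 frames.
189 s = 0 h 3 min 9 s.
Timecode: 00:03:09:04.

00:03:09:04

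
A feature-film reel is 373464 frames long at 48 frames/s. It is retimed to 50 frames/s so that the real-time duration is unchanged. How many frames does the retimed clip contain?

389025 frames

Target frames = source frames × (target rate / source rate) = 373464 × (50)/(48) = 373464 × 25/24 = 389025.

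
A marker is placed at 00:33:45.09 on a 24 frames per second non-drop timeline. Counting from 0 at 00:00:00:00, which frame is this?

Total seconds to the label: (0 × 3600 + 33 × 60 + 45) = 2025.
Frame index = 2025 × 24 + 9 = 48609.

frame 48609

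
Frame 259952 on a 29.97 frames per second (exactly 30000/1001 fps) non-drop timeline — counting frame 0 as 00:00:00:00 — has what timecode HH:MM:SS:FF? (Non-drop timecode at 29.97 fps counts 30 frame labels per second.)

02:24:25:02

259952 ÷ 30 = 8665 full seconds, remainder 2 frames.
8665 s = 2 h 24 min 25 s.
Timecode: 02:24:25:02.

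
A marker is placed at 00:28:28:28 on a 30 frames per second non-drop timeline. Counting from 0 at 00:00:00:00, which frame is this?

frame 51268

Total seconds to the label: (0 × 3600 + 28 × 60 + 28) = 1708.
Frame index = 1708 × 30 + 28 = 51268.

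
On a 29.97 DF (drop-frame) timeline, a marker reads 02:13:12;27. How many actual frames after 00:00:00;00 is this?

As if non-drop at 30 labels/s: (2 × 3600 + 13 × 60 + 12) × 30 + 27 = 239787.
Minute boundaries passed: 133; those not divisible by 10: 133 − 13 = 120; dropped labels = 2 × 120 = 240.
Actual frame index = 239787 − 240 = 239547.

239547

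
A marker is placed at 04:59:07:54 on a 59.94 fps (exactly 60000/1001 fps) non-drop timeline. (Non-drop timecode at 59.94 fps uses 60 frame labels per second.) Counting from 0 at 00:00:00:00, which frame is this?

Total seconds to the label: (4 × 3600 + 59 × 60 + 7) = 17947.
Frame index = 17947 × 60 + 54 = 1076874.

frame 1076874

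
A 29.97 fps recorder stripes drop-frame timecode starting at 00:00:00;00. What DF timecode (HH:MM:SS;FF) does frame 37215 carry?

00:20:41;21

Each 10-minute DF block holds 10 × 60 × 30 − 9 × 2 = 17982 frames. 37215 ÷ 17982 → 2 full blocks, remainder 1251.
Within the partial block the first minute is 1800 frames and each further minute 1798, so 0 further minute boundaries passed. Total skipped labels = 18 × 2 + 2 × 0 = 36.
Non-drop label index = 37215 + 36 = 37251; at 30 labels/s that is 00:20:41:21, i.e. DF 00:20:41;21.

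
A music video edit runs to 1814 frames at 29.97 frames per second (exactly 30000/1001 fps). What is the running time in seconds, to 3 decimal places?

Running time = 1814 × 1001/30000 = 907907/15000 s ≈ 60.527 s.

60.527 seconds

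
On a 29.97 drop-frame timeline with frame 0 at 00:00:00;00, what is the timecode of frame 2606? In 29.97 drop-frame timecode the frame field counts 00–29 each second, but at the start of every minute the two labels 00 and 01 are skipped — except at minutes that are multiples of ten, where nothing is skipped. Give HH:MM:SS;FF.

Ten DF minutes hold 17982 frames, so frame 2606 lies in block 0 (frames 0–17981) with 2606 frames into that block.
The block's first minute is 1800 frames and the rest 1798 each; 2606 frames reaches minute 1, so 0 × 18 + 1 × 2 = 2 labels have been skipped so far.
Adding those back, label number 2606 + 2 = 2608 at 30 labels/s is 86 s + 28 f = 0 h 1 min 26 s frame 28, i.e. 00:01:26;28.

00:01:26;28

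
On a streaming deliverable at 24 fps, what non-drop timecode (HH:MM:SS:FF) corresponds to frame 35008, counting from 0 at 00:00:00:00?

35008 ÷ 24 = 1458 full seconds, remainder 16 frames.
1458 s = 0 h 24 min 18 s.
Timecode: 00:24:18:16.

00:24:18:16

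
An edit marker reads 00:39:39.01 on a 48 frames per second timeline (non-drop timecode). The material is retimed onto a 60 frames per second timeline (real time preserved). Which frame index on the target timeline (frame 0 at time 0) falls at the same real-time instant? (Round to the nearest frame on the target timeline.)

Source frame index: (0×3600 + 39×60 + 39) × 48 + 1 = 114193.
Real time: 114193 / (48) = 114193/48 s.
Target frame: (114193/48) × (60) = 570965/4 ≈ 142741.250 → 142741.

frame 142741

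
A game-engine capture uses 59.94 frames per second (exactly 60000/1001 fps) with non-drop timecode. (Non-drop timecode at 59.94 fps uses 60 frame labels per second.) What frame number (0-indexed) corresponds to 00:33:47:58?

Total seconds to the label: (0 × 3600 + 33 × 60 + 47) = 2027.
Frame index = 2027 × 60 + 58 = 121678.

121678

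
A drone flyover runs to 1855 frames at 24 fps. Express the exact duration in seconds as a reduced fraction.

Running time = 1855 ÷ (24) = 1855 × 1/24 = 1855/24 s.

1855/24 seconds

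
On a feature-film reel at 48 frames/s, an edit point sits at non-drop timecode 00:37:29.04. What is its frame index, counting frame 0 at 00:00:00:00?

frame 107956

Total seconds to the label: (0 × 3600 + 37 × 60 + 29) = 2249.
Frame index = 2249 × 48 + 4 = 107956.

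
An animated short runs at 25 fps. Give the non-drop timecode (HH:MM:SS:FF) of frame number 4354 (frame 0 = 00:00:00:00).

4354 ÷ 25 = 174 full seconds, remainder 4 frames.
174 s = 0 h 2 min 54 s.
Timecode: 00:02:54:04.

00:02:54:04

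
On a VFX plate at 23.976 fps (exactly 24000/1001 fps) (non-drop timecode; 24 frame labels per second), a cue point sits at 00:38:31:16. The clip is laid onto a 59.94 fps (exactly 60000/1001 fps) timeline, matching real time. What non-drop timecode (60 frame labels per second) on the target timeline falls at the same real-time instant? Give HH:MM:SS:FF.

00:38:31:40

Source frame index: (0×3600 + 38×60 + 31) × 24 + 16 = 55480.
Real time: 55480 / (24000/1001) = 1388387/600 s.
Target frame: (1388387/600) × (60000/1001) = 138700.
At 60 labels/s: frame 138700 → 00:38:31:40.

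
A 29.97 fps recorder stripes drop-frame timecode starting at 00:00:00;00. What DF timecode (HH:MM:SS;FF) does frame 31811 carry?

Ten DF minutes hold 17982 frames, so frame 31811 lies in block 1 (frames 17982–35963) with 13829 frames into that block.
The block's first minute is 1800 frames and the rest 1798 each; 13829 frames reaches minute 7, so 1 × 18 + 7 × 2 = 32 labels have been skipped so far.
Adding those back, label number 31811 + 32 = 31843 at 30 labels/s is 1061 s + 13 f = 0 h 17 min 41 s frame 13, i.e. 00:17:41;13.

00:17:41;13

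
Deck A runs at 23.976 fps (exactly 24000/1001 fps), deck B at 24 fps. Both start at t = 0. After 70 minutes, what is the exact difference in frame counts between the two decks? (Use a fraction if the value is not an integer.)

70 min = 4200 s.
A emits 24000/1001 × 4200 = 14400000/143 frames; B emits 24 × 4200 = 100800.
Difference = 14400/143 frames (≈ 100.6993); B is ahead of A.

14400/143 frames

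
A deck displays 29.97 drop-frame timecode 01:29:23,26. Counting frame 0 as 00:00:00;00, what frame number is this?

160754

As if non-drop at 30 labels/s: (1 × 3600 + 29 × 60 + 23) × 30 + 26 = 160916.
Minute boundaries passed: 89; those not divisible by 10: 89 − 8 = 81; dropped labels = 2 × 81 = 162.
Actual frame index = 160916 − 162 = 160754.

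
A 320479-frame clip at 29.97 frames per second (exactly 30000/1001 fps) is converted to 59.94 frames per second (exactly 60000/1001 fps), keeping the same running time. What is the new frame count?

Target frames = source frames × (target rate / source rate) = 320479 × (60000/1001)/(30000/1001) = 320479 × 2 = 640958.

640958 frames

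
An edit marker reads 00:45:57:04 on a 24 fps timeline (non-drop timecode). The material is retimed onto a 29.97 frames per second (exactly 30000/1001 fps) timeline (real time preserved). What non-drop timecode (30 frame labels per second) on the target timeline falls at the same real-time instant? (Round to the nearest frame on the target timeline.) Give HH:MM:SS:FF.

Source frame index: (0×3600 + 45×60 + 57) × 24 + 4 = 66172.
Real time: 66172 / (24) = 16543/6 s.
Target frame: (16543/6) × (30000/1001) = 82715000/1001 ≈ 82632.368 → 82632.
At 30 labels/s: frame 82632 → 00:45:54:12.

00:45:54:12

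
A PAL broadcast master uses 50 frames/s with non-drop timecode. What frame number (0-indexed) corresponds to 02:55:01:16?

525066

Total seconds to the label: (2 × 3600 + 55 × 60 + 1) = 10501.
Frame index = 10501 × 50 + 16 = 525066.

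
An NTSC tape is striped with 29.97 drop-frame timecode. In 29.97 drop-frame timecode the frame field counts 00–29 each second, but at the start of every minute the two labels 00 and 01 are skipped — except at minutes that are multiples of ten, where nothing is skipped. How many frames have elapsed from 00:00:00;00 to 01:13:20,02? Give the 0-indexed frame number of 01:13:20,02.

131870

As if non-drop at 30 labels/s: (1 × 3600 + 13 × 60 + 20) × 30 + 2 = 132002.
Minute boundaries passed: 73; those not divisible by 10: 73 − 7 = 66; dropped labels = 2 × 66 = 132.
Actual frame index = 132002 − 132 = 131870.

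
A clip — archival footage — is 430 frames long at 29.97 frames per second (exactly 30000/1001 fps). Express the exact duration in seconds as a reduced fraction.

Running time = 430 ÷ (30000/1001) = 430 × 1001/30000 = 43043/3000 s.

43043/3000 seconds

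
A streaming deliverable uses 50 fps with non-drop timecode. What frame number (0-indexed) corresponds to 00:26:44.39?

Total seconds to the label: (0 × 3600 + 26 × 60 + 44) = 1604.
Frame index = 1604 × 50 + 39 = 80239.

80239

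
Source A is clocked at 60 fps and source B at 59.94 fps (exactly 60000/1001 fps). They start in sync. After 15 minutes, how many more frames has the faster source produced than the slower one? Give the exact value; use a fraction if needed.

15 min = 900 s.
A emits 60 × 900 = 54000 frames; B emits 60000/1001 × 900 = 54000000/1001.
Difference = 54000/1001 frames (≈ 53.9461); B is behind A.

54000/1001 frames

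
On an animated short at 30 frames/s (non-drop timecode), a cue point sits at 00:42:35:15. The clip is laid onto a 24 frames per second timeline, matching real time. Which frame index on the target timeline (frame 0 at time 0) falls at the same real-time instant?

Source frame index: (0×3600 + 42×60 + 35) × 30 + 15 = 76665.
Real time: 76665 / (30) = 5111/2 s.
Target frame: (5111/2) × (24) = 61332.

frame 61332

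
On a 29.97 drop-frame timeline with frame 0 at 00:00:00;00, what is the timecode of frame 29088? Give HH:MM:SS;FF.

Ten DF minutes hold 17982 frames, so frame 29088 lies in block 1 (frames 17982–35963) with 11106 frames into that block.
The block's first minute is 1800 frames and the rest 1798 each; 11106 frames reaches minute 6, so 1 × 18 + 6 × 2 = 30 labels have been skipped so far.
Adding those back, label number 29088 + 30 = 29118 at 30 labels/s is 970 s + 18 f = 0 h 16 min 10 s frame 18, i.e. 00:16:10;18.

00:16:10;18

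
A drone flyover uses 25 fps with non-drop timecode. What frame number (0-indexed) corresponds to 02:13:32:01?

Total seconds to the label: (2 × 3600 + 13 × 60 + 32) = 8012.
Frame index = 8012 × 25 + 1 = 200301.

frame 200301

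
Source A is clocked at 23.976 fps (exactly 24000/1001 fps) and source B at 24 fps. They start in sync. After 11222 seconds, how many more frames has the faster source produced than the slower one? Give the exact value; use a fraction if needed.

A emits 24000/1001 × 11222 = 269328000/1001 frames; B emits 24 × 11222 = 269328.
Difference = 269328/1001 frames (≈ 269.0589); B is ahead of A.

269328/1001 frames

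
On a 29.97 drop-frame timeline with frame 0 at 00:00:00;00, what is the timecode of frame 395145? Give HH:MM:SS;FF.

Ten DF minutes hold 17982 frames, so frame 395145 lies in block 21 (frames 377622–395603) with 17523 frames into that block.
The block's first minute is 1800 frames and the rest 1798 each; 17523 frames reaches minute 9, so 21 × 18 + 9 × 2 = 396 labels have been skipped so far.
Adding those back, label number 395145 + 396 = 395541 at 30 labels/s is 13184 s + 21 f = 3 h 39 min 44 s frame 21, i.e. 03:39:44;21.

03:39:44;21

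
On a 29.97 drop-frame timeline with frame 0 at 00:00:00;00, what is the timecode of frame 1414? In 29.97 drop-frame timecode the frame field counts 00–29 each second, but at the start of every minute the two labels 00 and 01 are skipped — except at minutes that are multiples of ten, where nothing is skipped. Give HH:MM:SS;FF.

00:00:47;04

Each 10-minute DF block holds 10 × 60 × 30 − 9 × 2 = 17982 frames. 1414 ÷ 17982 → 0 full blocks, remainder 1414.
Within the partial block the first minute is 1800 frames and each further minute 1798, so 0 further minute boundaries passed. Total skipped labels = 18 × 0 + 2 × 0 = 0.
Non-drop label index = 1414 + 0 = 1414; at 30 labels/s that is 00:00:47:04, i.e. DF 00:00:47;04.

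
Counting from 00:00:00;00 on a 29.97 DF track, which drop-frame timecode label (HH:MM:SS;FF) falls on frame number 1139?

Ten DF minutes hold 17982 frames, so frame 1139 lies in block 0 (frames 0–17981) with 1139 frames into that block.
The block's first minute is 1800 frames and the rest 1798 each; 1139 frames reaches minute 0, so 0 × 18 + 0 × 2 = 0 labels have been skipped so far.
Adding those back, label number 1139 + 0 = 1139 at 30 labels/s is 37 s + 29 f = 0 h 0 min 37 s frame 29, i.e. 00:00:37;29.

00:00:37;29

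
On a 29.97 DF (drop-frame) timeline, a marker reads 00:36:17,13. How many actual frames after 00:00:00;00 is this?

Complete 10-minute blocks: 3, each 17982 frames → 53946.
Remaining 6 whole minutes in the current block: 1800 + 5 × 1798 = 10790 frames.
Within the current minute: 17 × 30 + 13 − 2 = 521 (labels ;00/;01 skipped at this minute). Total = 53946 + 10790 + 521 = 65257.

65257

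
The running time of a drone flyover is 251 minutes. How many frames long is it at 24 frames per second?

251 min = 15060 s.
Frames = 15060 × 24 = 361440.

361440 frames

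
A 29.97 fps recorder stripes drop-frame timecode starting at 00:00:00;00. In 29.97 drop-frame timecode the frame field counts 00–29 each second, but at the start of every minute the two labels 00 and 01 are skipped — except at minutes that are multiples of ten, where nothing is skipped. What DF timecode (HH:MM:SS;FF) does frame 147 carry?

Ten DF minutes hold 17982 frames, so frame 147 lies in block 0 (frames 0–17981) with 147 frames into that block.
The block's first minute is 1800 frames and the rest 1798 each; 147 frames reaches minute 0, so 0 × 18 + 0 × 2 = 0 labels have been skipped so far.
Adding those back, label number 147 + 0 = 147 at 30 labels/s is 4 s + 27 f = 0 h 0 min 4 s frame 27, i.e. 00:00:04;27.

00:00:04;27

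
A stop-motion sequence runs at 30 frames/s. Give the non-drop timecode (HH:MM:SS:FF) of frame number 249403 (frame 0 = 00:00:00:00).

249403 ÷ 30 = 8313 full seconds, remainder 13 frames.
8313 s = 2 h 18 min 33 s.
Timecode: 02:18:33:13.

02:18:33:13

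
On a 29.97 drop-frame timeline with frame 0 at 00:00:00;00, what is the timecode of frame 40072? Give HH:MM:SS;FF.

Ten DF minutes hold 17982 frames, so frame 40072 lies in block 2 (frames 35964–53945) with 4108 frames into that block.
The block's first minute is 1800 frames and the rest 1798 each; 4108 frames reaches minute 2, so 2 × 18 + 2 × 2 = 40 labels have been skipped so far.
Adding those back, label number 40072 + 40 = 40112 at 30 labels/s is 1337 s + 2 f = 0 h 22 min 17 s frame 2, i.e. 00:22:17;02.

00:22:17;02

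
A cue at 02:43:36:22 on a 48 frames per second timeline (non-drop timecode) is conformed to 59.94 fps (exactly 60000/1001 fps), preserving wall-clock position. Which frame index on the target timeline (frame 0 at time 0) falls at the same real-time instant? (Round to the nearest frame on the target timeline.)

frame 588399

Source frame index: (2×3600 + 43×60 + 36) × 48 + 22 = 471190.
Real time: 471190 / (48) = 235595/24 s.
Target frame: (235595/24) × (60000/1001) = 588987500/1001 ≈ 588399.101 → 588399.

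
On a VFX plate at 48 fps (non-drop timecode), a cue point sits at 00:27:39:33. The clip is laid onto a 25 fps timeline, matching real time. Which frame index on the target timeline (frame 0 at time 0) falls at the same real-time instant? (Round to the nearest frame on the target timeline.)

Source frame index: (0×3600 + 27×60 + 39) × 48 + 33 = 79665.
Real time: 79665 / (48) = 26555/16 s.
Target frame: (26555/16) × (25) = 663875/16 ≈ 41492.188 → 41492.

frame 41492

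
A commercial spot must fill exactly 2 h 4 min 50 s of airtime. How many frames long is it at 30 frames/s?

224700 frames

2 h 4 min 50 s = 7490 s.
Frames = 7490 × 30 = 224700.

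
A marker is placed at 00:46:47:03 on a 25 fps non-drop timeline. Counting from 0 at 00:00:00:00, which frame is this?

Total seconds to the label: (0 × 3600 + 46 × 60 + 47) = 2807.
Frame index = 2807 × 25 + 3 = 70178.

70178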